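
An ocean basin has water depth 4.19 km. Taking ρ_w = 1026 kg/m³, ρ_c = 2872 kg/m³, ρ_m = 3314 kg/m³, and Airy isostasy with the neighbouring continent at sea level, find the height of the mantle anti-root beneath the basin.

Equating mass per unit area of the two columns: replacing crust with seawater at the top is compensated by replacing crust with mantle at the base: d (ρ_c − ρ_w) = a (ρ_m − ρ_c).
a = d (ρ_c − ρ_w)/(ρ_m − ρ_c) = 4.19 km × 1846/442 = 17.5 km.

17.5 km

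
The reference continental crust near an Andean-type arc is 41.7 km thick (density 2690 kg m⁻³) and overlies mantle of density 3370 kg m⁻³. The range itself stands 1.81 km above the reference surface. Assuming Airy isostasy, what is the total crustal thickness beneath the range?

50.7 km

Root depth r = h ρ_c / (ρ_m − ρ_c) = 1.81 km × 2690 / 680 = 7.16 km.
Total thickness = T + h + r = 41.7 km + 1.81 km + 7.16 km = 50.7 km.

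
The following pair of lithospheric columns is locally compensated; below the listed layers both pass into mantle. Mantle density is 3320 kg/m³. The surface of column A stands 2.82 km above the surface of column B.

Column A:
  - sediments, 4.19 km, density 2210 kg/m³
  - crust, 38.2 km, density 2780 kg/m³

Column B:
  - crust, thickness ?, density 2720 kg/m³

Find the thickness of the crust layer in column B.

26.5 km

Take the compensation level at the base of the deeper column (depth z_c below the surface of column A) and equate Σ ρ_i t_i down to z_c; mantle fills any gap and the z_c terms cancel.
Column A: 4.19×2210 + 38.2×2780 + (z_c − 42.39)×3320
Column B: 2.82×0 + x×2720 + (z_c − 2.82 − 0 − x)×3320
The z_c×3320 term appears on both sides and cancels. Collect the known terms of each column as K = Σ(ρt)_known − 3320 × (depth of known layers): K_A = 115455.9 − 3320×42.39 = −25278.9; K_B = 0 − 3320×(2.82 + 0) = −9362.4.
Balance: K_A = K_B − x×(3320 − 2720), so x = (K_B − K_A)/(3320 − 2720) = 15916.5/600 = 26.5 km.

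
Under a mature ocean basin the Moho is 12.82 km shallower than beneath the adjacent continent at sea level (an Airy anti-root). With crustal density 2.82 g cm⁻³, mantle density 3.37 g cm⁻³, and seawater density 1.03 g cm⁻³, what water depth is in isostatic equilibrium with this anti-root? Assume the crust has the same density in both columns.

3.94 km

Replacing a thickness d of crust by seawater at the top must be balanced by replacing crust with mantle at the base: d (ρ_c − ρ_w) = a (ρ_m − ρ_c).
d = a (ρ_m − ρ_c)/(ρ_c − ρ_w) = 12.82 km × 0.55/1.79 = 3.94 km.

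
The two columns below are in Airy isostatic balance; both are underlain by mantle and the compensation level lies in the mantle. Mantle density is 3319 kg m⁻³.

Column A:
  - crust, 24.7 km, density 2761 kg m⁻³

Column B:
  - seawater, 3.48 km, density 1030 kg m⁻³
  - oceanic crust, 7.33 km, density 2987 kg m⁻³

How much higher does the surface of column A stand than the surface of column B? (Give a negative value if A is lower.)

For any compensation level in the mantle, the mantle terms cancel and isostasy reduces to e = (Σt_A − Σt_B) − (Σ(ρt)_A − Σ(ρt)_B) / ρ_m.
Σt_A = 24.7 km; Σt_B = 10.81 km; Σ(ρt)_A = 68196.7; Σ(ρt)_B = 25479.11 (in km·kg m⁻³).
e = (24.7 − 10.81) − (68196.7 − 25479.11) / 3319 = 1.02 km.

1.02 km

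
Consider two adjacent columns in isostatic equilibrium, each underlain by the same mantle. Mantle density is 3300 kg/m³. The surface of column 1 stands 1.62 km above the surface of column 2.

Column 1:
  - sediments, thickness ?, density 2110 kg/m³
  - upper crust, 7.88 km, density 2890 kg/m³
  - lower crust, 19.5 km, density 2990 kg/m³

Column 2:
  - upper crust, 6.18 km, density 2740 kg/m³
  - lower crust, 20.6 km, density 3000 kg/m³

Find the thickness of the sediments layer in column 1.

4.8 km

Take the compensation level at the base of the deeper column (depth z_c below the surface of column 1) and equate Σ ρ_i t_i down to z_c; mantle fills any gap and the z_c terms cancel.
Column 1: x×2110 + 7.88×2890 + 19.5×2990 + (z_c − 27.38 − x)×3300
Column 2: 1.62×0 + 6.18×2740 + 20.6×3000 + (z_c − 1.62 − 26.78)×3300
The z_c×3300 term appears on both sides and cancels. Collect the known terms of each column as K = Σ(ρt)_known − 3300 × (depth of known layers): K_1 = 81078.2 − 3300×27.38 = −9275.8; K_2 = 78733.2 − 3300×(1.62 + 26.78) = −14986.8.
Balance: K_1 − x×(3300 − 2110) = K_2, so x = (K_1 − K_2)/(3300 − 2110) = 5711/1190 = 4.8 km.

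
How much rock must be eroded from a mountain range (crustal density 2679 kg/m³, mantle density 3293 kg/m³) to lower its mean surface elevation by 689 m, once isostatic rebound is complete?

Net drop Δ = e − u = e − e ρ_c/ρ_m = e (ρ_m − ρ_c)/ρ_m.
e = Δ ρ_m/(ρ_m − ρ_c) = 689 m × 3293/614 = 3700 m.

3700 m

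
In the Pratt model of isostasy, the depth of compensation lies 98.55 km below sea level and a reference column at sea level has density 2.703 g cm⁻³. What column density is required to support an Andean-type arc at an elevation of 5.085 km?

Pratt balance: ρ_ref D = ρ (D + h).
ρ = ρ_ref D/(D + h) = 2.703 × 98.55 km/(98.55 km + 5.085 km) = 2.57 g cm⁻³.

2.57 g cm⁻³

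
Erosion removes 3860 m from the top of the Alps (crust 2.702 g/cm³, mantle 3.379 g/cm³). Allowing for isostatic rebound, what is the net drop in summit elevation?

773 m

Rebound u = e ρ_c/ρ_m = 3860 m × 2.702/3.379 = 3087 m.
Net surface drop = e − u = 3860 m − 3087 m = e (ρ_m − ρ_c)/ρ_m = 773 m.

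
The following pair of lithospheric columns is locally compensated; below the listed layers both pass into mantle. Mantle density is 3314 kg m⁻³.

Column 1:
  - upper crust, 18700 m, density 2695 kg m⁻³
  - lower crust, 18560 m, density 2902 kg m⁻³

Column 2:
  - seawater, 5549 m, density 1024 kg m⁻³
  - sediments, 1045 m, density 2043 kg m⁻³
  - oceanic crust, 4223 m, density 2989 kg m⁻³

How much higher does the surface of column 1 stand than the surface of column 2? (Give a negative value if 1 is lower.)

1150 m

For any compensation level in the mantle, the mantle terms cancel and isostasy reduces to e = (Σt_1 − Σt_2) − (Σ(ρt)_1 − Σ(ρt)_2) / ρ_m.
Σt_1 = 37260 m; Σt_2 = 10817 m; Σ(ρt)_1 = 104257620; Σ(ρt)_2 = 20439658 (in m·kg m⁻³).
e = (37260 − 10817) − (104257620 − 20439658) / 3314 = 1150 m.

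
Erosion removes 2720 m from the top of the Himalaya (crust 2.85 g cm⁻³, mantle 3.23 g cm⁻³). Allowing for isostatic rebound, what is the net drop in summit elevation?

320 m

Rebound u = e ρ_c/ρ_m = 2720 m × 2.85/3.23 = 2400 m.
Net surface drop = e − u = 2720 m − 2400 m = e (ρ_m − ρ_c)/ρ_m = 320 m.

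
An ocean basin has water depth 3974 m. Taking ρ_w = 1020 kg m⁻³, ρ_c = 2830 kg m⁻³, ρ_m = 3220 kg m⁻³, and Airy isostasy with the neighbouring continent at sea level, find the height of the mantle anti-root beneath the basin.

Isostatic balance requires: replacing crust with seawater at the top is compensated by replacing crust with mantle at the base: d (ρ_c − ρ_w) = a (ρ_m − ρ_c).
a = d (ρ_c − ρ_w)/(ρ_m − ρ_c) = 3974 m × 1810/390 = 18400 m.

18400 m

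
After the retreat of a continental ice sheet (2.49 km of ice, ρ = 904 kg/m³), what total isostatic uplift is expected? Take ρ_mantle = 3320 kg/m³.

Removing the load lets mantle flow back in; uplift u satisfies ρ_ice t = ρ_m u.
u = t ρ_ice/ρ_m = 2.49 km × 904/3320 = 0.678 km.

0.678 km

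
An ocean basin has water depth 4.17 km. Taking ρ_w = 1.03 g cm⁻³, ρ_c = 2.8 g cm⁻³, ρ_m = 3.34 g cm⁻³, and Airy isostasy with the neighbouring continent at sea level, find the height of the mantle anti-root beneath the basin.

For local isostatic compensation: replacing crust with seawater at the top is compensated by replacing crust with mantle at the base: d (ρ_c − ρ_w) = a (ρ_m − ρ_c).
a = d (ρ_c − ρ_w)/(ρ_m − ρ_c) = 4.17 km × 1.77/0.54 = 13.7 km.

13.7 km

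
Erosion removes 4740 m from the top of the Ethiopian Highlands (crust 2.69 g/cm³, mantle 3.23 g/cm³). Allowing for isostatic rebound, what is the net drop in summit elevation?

Rebound u = e ρ_c/ρ_m = 4740 m × 2.69/3.23 = 3948 m.
Net surface drop = e − u = 4740 m − 3948 m = e (ρ_m − ρ_c)/ρ_m = 792 m.

792 m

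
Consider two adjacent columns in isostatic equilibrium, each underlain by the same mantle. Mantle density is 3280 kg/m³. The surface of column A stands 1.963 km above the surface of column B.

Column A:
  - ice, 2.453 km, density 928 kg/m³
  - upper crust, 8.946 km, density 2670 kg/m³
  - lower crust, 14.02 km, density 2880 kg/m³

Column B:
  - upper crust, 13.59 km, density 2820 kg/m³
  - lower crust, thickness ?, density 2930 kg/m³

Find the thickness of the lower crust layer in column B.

11.8 km

Take the compensation level at the base of the deeper column (depth z_c below the surface of column A) and equate Σ ρ_i t_i down to z_c; mantle fills any gap and the z_c terms cancel.
Column A: 2.453×928 + 8.946×2670 + 14.02×2880 + (z_c − 25.419)×3280
Column B: 1.963×0 + 13.59×2820 + x×2930 + (z_c − 1.963 − 13.59 − x)×3280
The z_c×3280 term appears on both sides and cancels. Collect the known terms of each column as K = Σ(ρt)_known − 3280 × (depth of known layers): K_A = 66539.804 − 3280×25.419 = −16834.516; K_B = 38323.8 − 3280×(1.963 + 13.59) = −12690.04.
Balance: K_A = K_B − x×(3280 − 2930), so x = (K_B − K_A)/(3280 − 2930) = 4144.48/350 = 11.8 km.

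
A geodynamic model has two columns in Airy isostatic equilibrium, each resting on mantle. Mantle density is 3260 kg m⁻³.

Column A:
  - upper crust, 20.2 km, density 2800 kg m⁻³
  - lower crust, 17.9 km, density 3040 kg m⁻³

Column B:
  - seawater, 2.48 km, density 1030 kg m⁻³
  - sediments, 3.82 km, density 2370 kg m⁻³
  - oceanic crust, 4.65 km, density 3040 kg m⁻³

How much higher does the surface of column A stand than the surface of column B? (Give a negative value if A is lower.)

For any compensation level in the mantle, the mantle terms cancel and isostasy reduces to e = (Σt_A − Σt_B) − (Σ(ρt)_A − Σ(ρt)_B) / ρ_m.
Σt_A = 38.1 km; Σt_B = 10.95 km; Σ(ρt)_A = 110976; Σ(ρt)_B = 25743.8 (in km·kg m⁻³).
e = (38.1 − 10.95) − (110976 − 25743.8) / 3260 = 1.01 km.

1.01 km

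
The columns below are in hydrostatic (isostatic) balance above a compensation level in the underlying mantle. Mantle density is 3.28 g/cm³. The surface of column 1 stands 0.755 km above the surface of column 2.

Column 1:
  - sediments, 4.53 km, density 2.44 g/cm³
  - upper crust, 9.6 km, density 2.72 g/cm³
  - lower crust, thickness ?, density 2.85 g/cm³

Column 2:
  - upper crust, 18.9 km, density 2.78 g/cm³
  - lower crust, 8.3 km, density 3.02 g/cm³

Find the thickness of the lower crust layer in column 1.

11.4 km

Take the compensation level at the base of the deeper column (depth z_c below the surface of column 1) and equate Σ ρ_i t_i down to z_c; mantle fills any gap and the z_c terms cancel.
Column 1: 4.53×2.44 + 9.6×2.72 + x×2.85 + (z_c − 14.13 − x)×3.28
Column 2: 0.755×0 + 18.9×2.78 + 8.3×3.02 + (z_c − 0.755 − 27.2)×3.28
The z_c×3.28 term appears on both sides and cancels. Collect the known terms of each column as K = Σ(ρt)_known − 3.28 × (depth of known layers): K_1 = 37.1652 − 3.28×14.13 = −9.1812; K_2 = 77.608 − 3.28×(0.755 + 27.2) = −14.0844.
Balance: K_1 − x×(3.28 − 2.85) = K_2, so x = (K_1 − K_2)/(3.28 − 2.85) = 4.9032/0.43 = 11.4 km.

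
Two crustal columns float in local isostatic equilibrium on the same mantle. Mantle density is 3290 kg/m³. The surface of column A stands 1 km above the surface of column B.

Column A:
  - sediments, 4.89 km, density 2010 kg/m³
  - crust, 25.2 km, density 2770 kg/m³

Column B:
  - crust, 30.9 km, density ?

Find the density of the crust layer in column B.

Take the compensation level at the base of the deeper column (depth z_c below the surface of column A) and equate Σ ρ_i t_i down to z_c; mantle fills any gap and the z_c terms cancel.
Column A: 4.89×2010 + 25.2×2770 + (z_c − 30.09)×3290
Column B: 1×0 + 30.9×ρ + (z_c − 1 − 30.9)×3290
The z_c×3290 term appears on both sides and cancels. Collect the known terms of each column as K = Σ(ρt)_known − 3290 × (depth of known layers): K_A = 79632.9 − 3290×30.09 = −19363.2; K_B = 0 − 3290×(1 + 30.9) = −104951.
Balance: K_A = K_B + 30.9×ρ, so ρ = (K_A − K_B)/30.9 = 85587.8/30.9 = 2770 kg/m³.

2770 kg/m³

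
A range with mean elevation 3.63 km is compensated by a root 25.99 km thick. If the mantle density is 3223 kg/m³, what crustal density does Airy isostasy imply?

2830 kg/m³

ρ_c h = (ρ_m − ρ_c) r → ρ_c (h + r) = ρ_m r → ρ_c = ρ_m r / (h + r).
ρ_c = 3223 × 25.99 km / (3.63 km + 25.99 km) = 2830 kg/m³.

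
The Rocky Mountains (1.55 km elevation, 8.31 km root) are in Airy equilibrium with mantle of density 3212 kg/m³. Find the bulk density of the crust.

2710 kg/m³

ρ_c h = (ρ_m − ρ_c) r → ρ_c (h + r) = ρ_m r → ρ_c = ρ_m r / (h + r).
ρ_c = 3212 × 8.31 km / (1.55 km + 8.31 km) = 2710 kg/m³.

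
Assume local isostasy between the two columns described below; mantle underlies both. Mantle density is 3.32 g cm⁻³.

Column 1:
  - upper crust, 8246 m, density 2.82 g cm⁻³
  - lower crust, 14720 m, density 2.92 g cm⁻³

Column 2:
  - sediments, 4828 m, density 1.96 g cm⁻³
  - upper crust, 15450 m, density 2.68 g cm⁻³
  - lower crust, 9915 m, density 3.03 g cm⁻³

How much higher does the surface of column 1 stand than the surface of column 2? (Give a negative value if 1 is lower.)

−2810 m

For any compensation level in the mantle, the mantle terms cancel and isostasy reduces to e = (Σt_1 − Σt_2) − (Σ(ρt)_1 − Σ(ρt)_2) / ρ_m.
Σt_1 = 22966 m; Σt_2 = 30193 m; Σ(ρt)_1 = 66236.12; Σ(ρt)_2 = 80911.33 (in m·g cm⁻³).
e = (22966 − 30193) − (66236.12 − 80911.33) / 3.32 = −2810 m.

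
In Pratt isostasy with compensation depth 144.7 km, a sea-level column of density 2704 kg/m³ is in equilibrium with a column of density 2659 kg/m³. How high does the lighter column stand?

ρ_ref D = ρ (D + h) → h = D (ρ_ref − ρ)/ρ.
h = 144.7 km × (2704 − 2659)/2659 = 2.45 km.

2.45 km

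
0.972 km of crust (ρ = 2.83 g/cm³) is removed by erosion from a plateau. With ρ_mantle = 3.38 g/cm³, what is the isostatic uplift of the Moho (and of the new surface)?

0.814 km

Unloading: uplift u = e ρ_c/ρ_m = 0.972 km × 2.83/3.38 = 0.814 km.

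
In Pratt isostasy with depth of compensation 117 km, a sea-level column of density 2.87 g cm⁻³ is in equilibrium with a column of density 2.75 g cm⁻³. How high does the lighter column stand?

5.11 km

ρ_ref D = ρ (D + h) → h = D (ρ_ref − ρ)/ρ.
h = 117 km × (2.87 − 2.75)/2.75 = 5.11 km.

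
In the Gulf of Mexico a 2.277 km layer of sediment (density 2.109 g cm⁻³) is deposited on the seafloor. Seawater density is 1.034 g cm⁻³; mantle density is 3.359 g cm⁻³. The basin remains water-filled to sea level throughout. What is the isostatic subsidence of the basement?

1.05 km

Submarine loading: the sediment displaces seawater, and the subsidence is in turn flooded, so s (ρ_m − ρ_w) = t (ρ_sed − ρ_w).
s = 2.277 km × (2.109 − 1.034) / (3.359 − 1.034) = 1.05 km.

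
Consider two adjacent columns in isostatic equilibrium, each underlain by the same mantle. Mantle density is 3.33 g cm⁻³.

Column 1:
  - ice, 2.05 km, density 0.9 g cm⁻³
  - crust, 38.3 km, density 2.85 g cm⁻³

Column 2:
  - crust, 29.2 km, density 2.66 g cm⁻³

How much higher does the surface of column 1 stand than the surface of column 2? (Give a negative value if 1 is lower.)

1.14 km

For any compensation level in the mantle, the mantle terms cancel and isostasy reduces to e = (Σt_1 − Σt_2) − (Σ(ρt)_1 − Σ(ρt)_2) / ρ_m.
Σt_1 = 40.35 km; Σt_2 = 29.2 km; Σ(ρt)_1 = 111; Σ(ρt)_2 = 77.672 (in km·g cm⁻³).
e = (40.35 − 29.2) − (111 − 77.672) / 3.33 = 1.14 km.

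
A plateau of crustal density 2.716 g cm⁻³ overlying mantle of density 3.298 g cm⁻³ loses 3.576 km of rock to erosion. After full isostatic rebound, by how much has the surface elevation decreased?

Rebound u = e ρ_c/ρ_m = 3.576 km × 2.716/3.298 = 2.945 km.
Net surface drop = e − u = 3.576 km − 2.945 km = e (ρ_m − ρ_c)/ρ_m = 0.631 km.

0.631 km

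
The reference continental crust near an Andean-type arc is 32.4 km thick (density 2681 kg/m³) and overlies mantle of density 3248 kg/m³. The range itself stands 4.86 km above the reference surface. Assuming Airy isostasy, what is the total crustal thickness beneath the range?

60.2 km

Root depth r = h ρ_c / (ρ_m − ρ_c) = 4.86 km × 2681 / 567 = 22.98 km.
Total thickness = T + h + r = 32.4 km + 4.86 km + 22.98 km = 60.2 km.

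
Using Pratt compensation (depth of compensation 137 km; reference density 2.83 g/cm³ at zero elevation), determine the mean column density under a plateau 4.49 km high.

Pratt balance: ρ_ref D = ρ (D + h).
ρ = ρ_ref D/(D + h) = 2.83 × 137 km/(137 km + 4.49 km) = 2.74 g/cm³.

2.74 g/cm³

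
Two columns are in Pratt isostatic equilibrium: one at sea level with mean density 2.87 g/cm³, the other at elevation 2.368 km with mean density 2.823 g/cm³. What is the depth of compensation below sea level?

ρ_ref D = ρ (D + h) → D (ρ_ref − ρ) = ρ h.
D = ρ h/(ρ_ref − ρ) = 2.823 × 2.368 km/(2.87 − 2.823) = 142 km.

142 km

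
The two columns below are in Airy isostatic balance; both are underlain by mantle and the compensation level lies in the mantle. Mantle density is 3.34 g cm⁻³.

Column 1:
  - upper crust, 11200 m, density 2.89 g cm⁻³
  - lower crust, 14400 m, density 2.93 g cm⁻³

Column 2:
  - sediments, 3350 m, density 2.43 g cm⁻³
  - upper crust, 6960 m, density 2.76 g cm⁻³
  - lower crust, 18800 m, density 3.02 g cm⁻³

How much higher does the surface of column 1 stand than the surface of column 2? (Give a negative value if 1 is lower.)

−646 m

For any compensation level in the mantle, the mantle terms cancel and isostasy reduces to e = (Σt_1 − Σt_2) − (Σ(ρt)_1 − Σ(ρt)_2) / ρ_m.
Σt_1 = 25600 m; Σt_2 = 29110 m; Σ(ρt)_1 = 74560; Σ(ρt)_2 = 84126.1 (in m·g cm⁻³).
e = (25600 − 29110) − (74560 − 84126.1) / 3.34 = −646 m.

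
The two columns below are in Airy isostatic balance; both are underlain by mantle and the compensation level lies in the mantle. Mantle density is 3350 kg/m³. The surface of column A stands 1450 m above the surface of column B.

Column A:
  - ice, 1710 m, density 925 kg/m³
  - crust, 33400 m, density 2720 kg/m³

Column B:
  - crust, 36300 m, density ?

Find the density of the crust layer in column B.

Take the compensation level at the base of the deeper column (depth z_c below the surface of column A) and equate Σ ρ_i t_i down to z_c; mantle fills any gap and the z_c terms cancel.
Column A: 1710×925 + 33400×2720 + (z_c − 35110)×3350
Column B: 1450×0 + 36300×ρ + (z_c − 1450 − 36300)×3350
The z_c×3350 term appears on both sides and cancels. Collect the known terms of each column as K = Σ(ρt)_known − 3350 × (depth of known layers): K_A = 92429750 − 3350×35110 = −25188750; K_B = 0 − 3350×(1450 + 36300) = −126462500.
Balance: K_A = K_B + 36300×ρ, so ρ = (K_A − K_B)/36300 = 101274000/36300 = 2790 kg/m³.

2790 kg/m³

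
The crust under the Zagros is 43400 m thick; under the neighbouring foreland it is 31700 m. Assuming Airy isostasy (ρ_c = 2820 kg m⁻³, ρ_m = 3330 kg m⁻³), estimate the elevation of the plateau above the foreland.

1790 m

Excess crust Δ = 43400 m − 31700 m = 11700 m, split between elevation h and root r with h + r = Δ.
Airy balance ρ_c h = (ρ_m − ρ_c) r gives r = h ρ_c/(ρ_m − ρ_c), so h (1 + ρ_c/(ρ_m − ρ_c)) = Δ, i.e. h = Δ (ρ_m − ρ_c)/ρ_m.
h = 11700 m × 510/3330 = 1790 m.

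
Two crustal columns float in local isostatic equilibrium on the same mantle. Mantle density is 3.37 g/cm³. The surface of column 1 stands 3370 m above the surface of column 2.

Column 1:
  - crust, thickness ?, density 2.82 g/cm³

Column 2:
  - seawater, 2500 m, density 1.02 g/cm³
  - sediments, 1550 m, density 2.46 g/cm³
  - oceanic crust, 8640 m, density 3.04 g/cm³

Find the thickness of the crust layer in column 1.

39100 m

Take the compensation level at the base of the deeper column (depth z_c below the surface of column 1) and equate Σ ρ_i t_i down to z_c; mantle fills any gap and the z_c terms cancel.
Column 1: x×2.82 + (z_c − 0 − x)×3.37
Column 2: 3370×0 + 2500×1.02 + 1550×2.46 + 8640×3.04 + (z_c − 3370 − 12690)×3.37
The z_c×3.37 term appears on both sides and cancels. Collect the known terms of each column as K = Σ(ρt)_known − 3.37 × (depth of known layers): K_1 = 0 − 3.37×0 = 0; K_2 = 32628.6 − 3.37×(3370 + 12690) = −21493.6.
Balance: K_1 − x×(3.37 − 2.82) = K_2, so x = (K_1 − K_2)/(3.37 − 2.82) = 21493.6/0.55 = 39100 m.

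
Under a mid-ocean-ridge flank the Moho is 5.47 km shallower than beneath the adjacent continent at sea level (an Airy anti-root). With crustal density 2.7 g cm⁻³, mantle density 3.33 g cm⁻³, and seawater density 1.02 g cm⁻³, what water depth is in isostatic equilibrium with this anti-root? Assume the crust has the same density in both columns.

Replacing a thickness d of crust by seawater at the top must be balanced by replacing crust with mantle at the base: d (ρ_c − ρ_w) = a (ρ_m − ρ_c).
d = a (ρ_m − ρ_c)/(ρ_c − ρ_w) = 5.47 km × 0.63/1.68 = 2.05 km.

2.05 km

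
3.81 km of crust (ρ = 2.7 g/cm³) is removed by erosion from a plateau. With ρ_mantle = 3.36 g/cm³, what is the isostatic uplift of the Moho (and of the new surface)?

Unloading: uplift u = e ρ_c/ρ_m = 3.81 km × 2.7/3.36 = 3.06 km.

3.06 km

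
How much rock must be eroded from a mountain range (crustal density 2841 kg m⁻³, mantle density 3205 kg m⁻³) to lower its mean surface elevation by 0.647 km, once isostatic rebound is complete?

Net drop Δ = e − u = e − e ρ_c/ρ_m = e (ρ_m − ρ_c)/ρ_m.
e = Δ ρ_m/(ρ_m − ρ_c) = 0.647 km × 3205/364 = 5.7 km.

5.7 km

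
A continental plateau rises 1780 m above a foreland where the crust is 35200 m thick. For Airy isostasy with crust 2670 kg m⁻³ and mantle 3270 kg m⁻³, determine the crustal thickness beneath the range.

Root depth r = h ρ_c / (ρ_m − ρ_c) = 1780 m × 2670 / 600 = 7921 m.
Total thickness = T + h + r = 35200 m + 1780 m + 7921 m = 44900 m.

44900 m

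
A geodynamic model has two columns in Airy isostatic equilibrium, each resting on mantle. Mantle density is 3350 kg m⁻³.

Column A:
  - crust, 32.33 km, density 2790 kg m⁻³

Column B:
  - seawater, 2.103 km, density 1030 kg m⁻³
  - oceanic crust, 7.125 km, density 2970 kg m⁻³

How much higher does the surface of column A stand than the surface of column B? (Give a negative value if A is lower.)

For any compensation level in the mantle, the mantle terms cancel and isostasy reduces to e = (Σt_A − Σt_B) − (Σ(ρt)_A − Σ(ρt)_B) / ρ_m.
Σt_A = 32.33 km; Σt_B = 9.228 km; Σ(ρt)_A = 90200.7; Σ(ρt)_B = 23327.34 (in km·kg m⁻³).
e = (32.33 − 9.228) − (90200.7 − 23327.34) / 3350 = 3.14 km.

3.14 km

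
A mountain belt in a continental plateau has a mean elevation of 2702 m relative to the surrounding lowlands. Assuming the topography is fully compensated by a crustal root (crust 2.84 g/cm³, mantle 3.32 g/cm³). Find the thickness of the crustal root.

For local isostatic compensation: the weight of the topography is balanced by the buoyancy of the root, ρ_c h = (ρ_m − ρ_c) r.
r = h · ρ_c / (ρ_m − ρ_c) = 2702 m × 2.84 / (3.32 − 2.84) = 16000 m.

16000 m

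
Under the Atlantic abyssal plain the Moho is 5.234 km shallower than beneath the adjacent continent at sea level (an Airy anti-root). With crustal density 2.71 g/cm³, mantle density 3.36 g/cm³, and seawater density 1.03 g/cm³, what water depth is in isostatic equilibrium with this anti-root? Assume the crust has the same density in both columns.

Replacing a thickness d of crust by seawater at the top must be balanced by replacing crust with mantle at the base: d (ρ_c − ρ_w) = a (ρ_m − ρ_c).
d = a (ρ_m − ρ_c)/(ρ_c − ρ_w) = 5.234 km × 0.65/1.68 = 2.03 km.

2.03 km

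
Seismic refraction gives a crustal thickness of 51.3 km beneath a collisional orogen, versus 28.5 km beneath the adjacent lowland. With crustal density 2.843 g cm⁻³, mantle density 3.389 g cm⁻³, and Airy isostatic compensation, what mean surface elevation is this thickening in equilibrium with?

Excess crust Δ = 51.3 km − 28.5 km = 22.8 km, split between elevation h and root r with h + r = Δ.
Airy balance ρ_c h = (ρ_m − ρ_c) r gives r = h ρ_c/(ρ_m − ρ_c), so h (1 + ρ_c/(ρ_m − ρ_c)) = Δ, i.e. h = Δ (ρ_m − ρ_c)/ρ_m.
h = 22.8 km × 0.546/3.389 = 3.67 km.

3.67 km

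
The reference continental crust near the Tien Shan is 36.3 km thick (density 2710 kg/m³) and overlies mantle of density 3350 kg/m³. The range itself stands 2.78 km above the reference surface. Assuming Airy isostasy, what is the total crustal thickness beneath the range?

50.9 km

Root depth r = h ρ_c / (ρ_m − ρ_c) = 2.78 km × 2710 / 640 = 11.77 km.
Total thickness = T + h + r = 36.3 km + 2.78 km + 11.77 km = 50.9 km.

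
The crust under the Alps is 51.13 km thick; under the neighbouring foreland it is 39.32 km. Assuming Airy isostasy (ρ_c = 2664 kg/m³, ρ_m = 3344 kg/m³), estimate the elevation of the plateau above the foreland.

Excess crust Δ = 51.13 km − 39.32 km = 11.81 km, split between elevation h and root r with h + r = Δ.
Airy balance ρ_c h = (ρ_m − ρ_c) r gives r = h ρ_c/(ρ_m − ρ_c), so h (1 + ρ_c/(ρ_m − ρ_c)) = Δ, i.e. h = Δ (ρ_m − ρ_c)/ρ_m.
h = 11.81 km × 680/3344 = 2.4 km.

2.4 km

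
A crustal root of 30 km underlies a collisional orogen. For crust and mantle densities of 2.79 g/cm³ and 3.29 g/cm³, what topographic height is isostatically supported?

5.38 km

By Archimedes' principle applied to the lithosphere: ρ_c h = (ρ_m − ρ_c) r.
h = r (ρ_m − ρ_c) / ρ_c = 30 km × (3.29 − 2.79) / 2.79 = 5.38 km.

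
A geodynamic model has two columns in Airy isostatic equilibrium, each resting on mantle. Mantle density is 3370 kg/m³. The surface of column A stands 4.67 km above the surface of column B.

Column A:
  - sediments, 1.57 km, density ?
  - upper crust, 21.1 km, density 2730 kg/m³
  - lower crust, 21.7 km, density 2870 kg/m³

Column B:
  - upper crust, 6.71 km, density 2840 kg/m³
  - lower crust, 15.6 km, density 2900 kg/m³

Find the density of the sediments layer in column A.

Take the compensation level at the base of the deeper column (depth z_c below the surface of column A) and equate Σ ρ_i t_i down to z_c; mantle fills any gap and the z_c terms cancel.
Column A: 1.57×ρ + 21.1×2730 + 21.7×2870 + (z_c − 44.37)×3370
Column B: 4.67×0 + 6.71×2840 + 15.6×2900 + (z_c − 4.67 − 22.31)×3370
The z_c×3370 term appears on both sides and cancels. Collect the known terms of each column as K = Σ(ρt)_known − 3370 × (depth of known layers): K_A = 119882 − 3370×44.37 = −29644.9; K_B = 64296.4 − 3370×(4.67 + 22.31) = −26626.2.
Balance: K_A + 1.57×ρ = K_B, so ρ = (K_B − K_A)/1.57 = 3018.7/1.57 = 1920 kg/m³.

1920 kg/m³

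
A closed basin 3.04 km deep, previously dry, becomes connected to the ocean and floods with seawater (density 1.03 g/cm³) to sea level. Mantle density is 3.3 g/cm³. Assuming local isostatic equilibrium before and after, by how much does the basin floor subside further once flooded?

1.38 km

After flooding the water column is d + s deep. Its weight must equal the weight of mantle displaced by the extra subsidence s: (d + s) ρ_w = s ρ_m.
s = d ρ_w / (ρ_m − ρ_w) = 3.04 km × 1.03/(3.3 − 1.03) = 1.38 km.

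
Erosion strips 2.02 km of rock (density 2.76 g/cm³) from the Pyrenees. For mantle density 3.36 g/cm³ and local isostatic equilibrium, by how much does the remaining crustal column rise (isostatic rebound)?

1.66 km

Unloading: uplift u = e ρ_c/ρ_m = 2.02 km × 2.76/3.36 = 1.66 km.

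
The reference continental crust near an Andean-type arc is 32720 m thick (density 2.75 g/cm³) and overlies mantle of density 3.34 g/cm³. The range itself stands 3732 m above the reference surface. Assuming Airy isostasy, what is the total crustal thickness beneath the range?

Root depth r = h ρ_c / (ρ_m − ρ_c) = 3732 m × 2.75 / 0.59 = 17390 m.
Total thickness = T + h + r = 32720 m + 3732 m + 17390 m = 53800 m.

53800 m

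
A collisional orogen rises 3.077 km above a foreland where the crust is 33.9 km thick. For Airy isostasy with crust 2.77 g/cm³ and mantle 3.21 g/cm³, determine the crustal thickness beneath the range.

56.3 km

Root depth r = h ρ_c / (ρ_m − ρ_c) = 3.077 km × 2.77 / 0.44 = 19.37 km.
Total thickness = T + h + r = 33.9 km + 3.077 km + 19.37 km = 56.3 km.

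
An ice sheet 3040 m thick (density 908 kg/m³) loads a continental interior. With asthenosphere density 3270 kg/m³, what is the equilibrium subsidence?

844 m

For local isostatic compensation: the ice load ρ_ice t is balanced by mantle displaced below, ρ_m s.
s = t ρ_ice / ρ_m = 3040 m × 908/3270 = 844 m.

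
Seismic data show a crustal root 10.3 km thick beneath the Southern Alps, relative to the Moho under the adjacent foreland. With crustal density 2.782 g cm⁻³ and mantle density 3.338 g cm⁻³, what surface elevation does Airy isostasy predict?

Balancing pressure at the compensation depth: ρ_c h = (ρ_m − ρ_c) r.
h = r (ρ_m − ρ_c) / ρ_c = 10.3 km × (3.338 − 2.782) / 2.782 = 2.06 km.

2.06 km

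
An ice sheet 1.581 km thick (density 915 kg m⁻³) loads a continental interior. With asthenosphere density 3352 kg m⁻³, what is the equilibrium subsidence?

Equating mass per unit area of the two columns: the ice load ρ_ice t is balanced by mantle displaced below, ρ_m s.
s = t ρ_ice / ρ_m = 1.581 km × 915/3352 = 0.432 km.

0.432 km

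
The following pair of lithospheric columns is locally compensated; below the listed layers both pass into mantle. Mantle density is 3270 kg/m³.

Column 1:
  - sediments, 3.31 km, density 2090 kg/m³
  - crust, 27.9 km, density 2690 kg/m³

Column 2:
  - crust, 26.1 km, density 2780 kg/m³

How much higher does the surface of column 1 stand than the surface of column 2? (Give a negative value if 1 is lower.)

2.23 km

For any compensation level in the mantle, the mantle terms cancel and isostasy reduces to e = (Σt_1 − Σt_2) − (Σ(ρt)_1 − Σ(ρt)_2) / ρ_m.
Σt_1 = 31.21 km; Σt_2 = 26.1 km; Σ(ρt)_1 = 81968.9; Σ(ρt)_2 = 72558 (in km·kg/m³).
e = (31.21 − 26.1) − (81968.9 − 72558) / 3270 = 2.23 km.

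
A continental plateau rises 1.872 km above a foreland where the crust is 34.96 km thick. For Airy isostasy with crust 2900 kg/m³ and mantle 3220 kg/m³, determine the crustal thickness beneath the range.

53.8 km

Root depth r = h ρ_c / (ρ_m − ρ_c) = 1.872 km × 2900 / 320 = 16.96 km.
Total thickness = T + h + r = 34.96 km + 1.872 km + 16.96 km = 53.8 km.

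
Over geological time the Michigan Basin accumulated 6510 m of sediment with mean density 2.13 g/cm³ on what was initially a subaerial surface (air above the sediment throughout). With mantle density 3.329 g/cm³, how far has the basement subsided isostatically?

Subaerial load: s = t ρ_sed / ρ_m = 6510 m × 2.13/3.329 = 4170 m.

4170 m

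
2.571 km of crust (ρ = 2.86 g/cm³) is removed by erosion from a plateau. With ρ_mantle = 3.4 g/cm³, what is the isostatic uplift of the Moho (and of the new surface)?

2.16 km

Unloading: uplift u = e ρ_c/ρ_m = 2.571 km × 2.86/3.4 = 2.16 km.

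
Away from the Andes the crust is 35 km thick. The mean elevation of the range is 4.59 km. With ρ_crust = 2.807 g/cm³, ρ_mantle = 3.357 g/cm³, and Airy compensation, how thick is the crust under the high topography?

63 km

Root depth r = h ρ_c / (ρ_m − ρ_c) = 4.59 km × 2.807 / 0.55 = 23.43 km.
Total thickness = T + h + r = 35 km + 4.59 km + 23.43 km = 63 km.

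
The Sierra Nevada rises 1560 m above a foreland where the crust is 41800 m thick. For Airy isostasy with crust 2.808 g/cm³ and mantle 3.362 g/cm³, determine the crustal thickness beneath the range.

Root depth r = h ρ_c / (ρ_m − ρ_c) = 1560 m × 2.808 / 0.554 = 7907 m.
Total thickness = T + h + r = 41800 m + 1560 m + 7907 m = 51300 m.

51300 m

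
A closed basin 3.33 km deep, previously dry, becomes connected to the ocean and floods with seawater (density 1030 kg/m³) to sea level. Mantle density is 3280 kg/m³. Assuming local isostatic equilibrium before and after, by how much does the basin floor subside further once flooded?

After flooding the water column is d + s deep. Its weight must equal the weight of mantle displaced by the extra subsidence s: (d + s) ρ_w = s ρ_m.
s = d ρ_w / (ρ_m − ρ_w) = 3.33 km × 1030/(3280 − 1030) = 1.52 km.

1.52 km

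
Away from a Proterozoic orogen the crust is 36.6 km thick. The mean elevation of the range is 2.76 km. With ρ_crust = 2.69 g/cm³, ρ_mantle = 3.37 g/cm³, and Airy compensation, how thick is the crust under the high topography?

Root depth r = h ρ_c / (ρ_m − ρ_c) = 2.76 km × 2.69 / 0.68 = 10.92 km.
Total thickness = T + h + r = 36.6 km + 2.76 km + 10.92 km = 50.3 km.

50.3 km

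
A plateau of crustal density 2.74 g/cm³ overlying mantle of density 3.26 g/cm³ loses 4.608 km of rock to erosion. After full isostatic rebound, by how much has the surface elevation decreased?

Rebound u = e ρ_c/ρ_m = 4.608 km × 2.74/3.26 = 3.873 km.
Net surface drop = e − u = 4.608 km − 3.873 km = e (ρ_m − ρ_c)/ρ_m = 0.735 km.

0.735 km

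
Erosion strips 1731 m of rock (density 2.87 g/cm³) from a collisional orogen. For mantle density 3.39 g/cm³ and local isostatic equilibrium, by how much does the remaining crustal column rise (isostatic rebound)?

Unloading: uplift u = e ρ_c/ρ_m = 1731 m × 2.87/3.39 = 1470 m.

1470 m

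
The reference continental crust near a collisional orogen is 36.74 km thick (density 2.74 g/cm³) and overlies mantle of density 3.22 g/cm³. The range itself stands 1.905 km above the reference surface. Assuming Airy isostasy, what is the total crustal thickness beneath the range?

49.5 km

Root depth r = h ρ_c / (ρ_m − ρ_c) = 1.905 km × 2.74 / 0.48 = 10.87 km.
Total thickness = T + h + r = 36.74 km + 1.905 km + 10.87 km = 49.5 km.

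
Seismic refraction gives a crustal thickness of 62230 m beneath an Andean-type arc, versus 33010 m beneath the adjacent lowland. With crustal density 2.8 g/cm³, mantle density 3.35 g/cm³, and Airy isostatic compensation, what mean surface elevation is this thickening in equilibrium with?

4800 m

Excess crust Δ = 62230 m − 33010 m = 29220 m, split between elevation h and root r with h + r = Δ.
Airy balance ρ_c h = (ρ_m − ρ_c) r gives r = h ρ_c/(ρ_m − ρ_c), so h (1 + ρ_c/(ρ_m − ρ_c)) = Δ, i.e. h = Δ (ρ_m − ρ_c)/ρ_m.
h = 29220 m × 0.55/3.35 = 4800 m.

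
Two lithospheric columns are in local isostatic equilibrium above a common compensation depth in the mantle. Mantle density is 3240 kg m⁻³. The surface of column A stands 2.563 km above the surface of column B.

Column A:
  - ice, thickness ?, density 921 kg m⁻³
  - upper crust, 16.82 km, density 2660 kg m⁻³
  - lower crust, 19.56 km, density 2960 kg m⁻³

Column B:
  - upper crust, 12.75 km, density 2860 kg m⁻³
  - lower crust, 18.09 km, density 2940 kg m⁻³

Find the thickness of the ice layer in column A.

1.44 km

Take the compensation level at the base of the deeper column (depth z_c below the surface of column A) and equate Σ ρ_i t_i down to z_c; mantle fills any gap and the z_c terms cancel.
Column A: x×921 + 16.82×2660 + 19.56×2960 + (z_c − 36.38 − x)×3240
Column B: 2.563×0 + 12.75×2860 + 18.09×2940 + (z_c − 2.563 − 30.84)×3240
The z_c×3240 term appears on both sides and cancels. Collect the known terms of each column as K = Σ(ρt)_known − 3240 × (depth of known layers): K_A = 102638.8 − 3240×36.38 = −15232.4; K_B = 89649.6 − 3240×(2.563 + 30.84) = −18576.12.
Balance: K_A − x×(3240 − 921) = K_B, so x = (K_A − K_B)/(3240 − 921) = 3343.72/2319 = 1.44 km.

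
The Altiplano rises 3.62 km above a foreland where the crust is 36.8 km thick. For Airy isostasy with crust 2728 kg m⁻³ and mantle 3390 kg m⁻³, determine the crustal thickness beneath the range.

Root depth r = h ρ_c / (ρ_m − ρ_c) = 3.62 km × 2728 / 662 = 14.92 km.
Total thickness = T + h + r = 36.8 km + 3.62 km + 14.92 km = 55.3 km.

55.3 km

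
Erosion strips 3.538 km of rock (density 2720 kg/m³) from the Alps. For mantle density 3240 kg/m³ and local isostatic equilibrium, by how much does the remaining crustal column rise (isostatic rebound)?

2.97 km

Unloading: uplift u = e ρ_c/ρ_m = 3.538 km × 2720/3240 = 2.97 km.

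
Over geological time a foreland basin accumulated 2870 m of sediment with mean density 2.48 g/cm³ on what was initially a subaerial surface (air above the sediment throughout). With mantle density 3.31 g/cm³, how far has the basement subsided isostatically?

Subaerial load: s = t ρ_sed / ρ_m = 2870 m × 2.48/3.31 = 2150 m.

2150 m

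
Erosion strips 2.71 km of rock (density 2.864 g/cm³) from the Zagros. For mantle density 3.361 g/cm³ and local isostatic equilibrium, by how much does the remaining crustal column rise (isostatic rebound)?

2.31 km

Unloading: uplift u = e ρ_c/ρ_m = 2.71 km × 2.864/3.361 = 2.31 km.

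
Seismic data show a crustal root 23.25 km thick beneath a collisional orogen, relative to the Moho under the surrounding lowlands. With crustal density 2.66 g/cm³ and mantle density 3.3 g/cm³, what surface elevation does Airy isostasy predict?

In Airy isostatic equilibrium: ρ_c h = (ρ_m − ρ_c) r.
h = r (ρ_m − ρ_c) / ρ_c = 23.25 km × (3.3 − 2.66) / 2.66 = 5.59 km.

5.59 km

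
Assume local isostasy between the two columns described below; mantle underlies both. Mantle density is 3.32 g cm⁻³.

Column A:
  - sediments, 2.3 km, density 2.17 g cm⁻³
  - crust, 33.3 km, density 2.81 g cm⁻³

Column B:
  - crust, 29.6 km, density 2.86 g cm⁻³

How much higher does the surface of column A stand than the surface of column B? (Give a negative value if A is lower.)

1.81 km

For any compensation level in the mantle, the mantle terms cancel and isostasy reduces to e = (Σt_A − Σt_B) − (Σ(ρt)_A − Σ(ρt)_B) / ρ_m.
Σt_A = 35.6 km; Σt_B = 29.6 km; Σ(ρt)_A = 98.564; Σ(ρt)_B = 84.656 (in km·g cm⁻³).
e = (35.6 − 29.6) − (98.564 − 84.656) / 3.32 = 1.81 km.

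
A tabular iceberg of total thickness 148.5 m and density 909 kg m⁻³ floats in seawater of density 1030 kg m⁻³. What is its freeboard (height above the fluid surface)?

17.4 m

Floating equilibrium: submerged depth d = t ρ_obj/ρ_fluid = 148.5 m × 909/1030 = 131.1 m.
Freeboard = t − d = 148.5 m − 131.1 m = 17.4 m.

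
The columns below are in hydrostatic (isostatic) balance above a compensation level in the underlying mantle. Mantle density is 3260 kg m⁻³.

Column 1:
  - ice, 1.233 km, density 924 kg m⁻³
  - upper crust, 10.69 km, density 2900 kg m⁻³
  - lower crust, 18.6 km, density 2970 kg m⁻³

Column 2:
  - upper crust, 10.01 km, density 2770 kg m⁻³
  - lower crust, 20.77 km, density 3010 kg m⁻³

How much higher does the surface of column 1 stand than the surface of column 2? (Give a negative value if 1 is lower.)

For any compensation level in the mantle, the mantle terms cancel and isostasy reduces to e = (Σt_1 − Σt_2) − (Σ(ρt)_1 − Σ(ρt)_2) / ρ_m.
Σt_1 = 30.523 km; Σt_2 = 30.78 km; Σ(ρt)_1 = 87382.292; Σ(ρt)_2 = 90245.4 (in km·kg m⁻³).
e = (30.523 − 30.78) − (87382.292 − 90245.4) / 3260 = 0.621 km.

0.621 km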